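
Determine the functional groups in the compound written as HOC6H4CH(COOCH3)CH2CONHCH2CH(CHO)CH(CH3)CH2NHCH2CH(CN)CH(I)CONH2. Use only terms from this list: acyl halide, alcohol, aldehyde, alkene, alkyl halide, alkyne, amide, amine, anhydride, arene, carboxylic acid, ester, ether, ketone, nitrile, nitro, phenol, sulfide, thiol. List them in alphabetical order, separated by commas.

Reading the structure from left to right:
  HOC6H4: –OH attached directly to an aromatic ring → phenol (not alcohol); the ring itself is an arene.
  CH(COOCH3): pendant –COOCH3: carbonyl C bonded to C and –OCH3 → ester.
  CH2CONHCH2: –C(=O)–N– linkage → amide (the N is not an amine).
  CH(CHO): pendant –CHO: carbonyl C bonded to C and H → aldehyde.
  CH2NHCH2: C–N–C with sp³ carbons and no adjacent C=O → amine (secondary).
  CH(CN): pendant –C≡N: nitrile.
  CH(I): halogen on an sp³ carbon → alkyl halide.
  CONH2: –C(=O)NH2: carbonyl C bonded to C and to N → amide (the N is not a separate amine).

aldehyde, alkyl halide, amide, amine, arene, ester, nitrile, phenol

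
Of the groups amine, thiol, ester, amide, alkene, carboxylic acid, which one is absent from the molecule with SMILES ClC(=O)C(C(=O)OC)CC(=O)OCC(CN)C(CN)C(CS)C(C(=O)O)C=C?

carboxylic acid: present (CH(COOH) — pendant –COOH: carbonyl C bonded to C and –OH → carboxylic acid).
amine: present (CH(CH2NH2) — pendant –CH2NH2: N on sp³ C, no adjacent C=O → amine).
thiol: present (CH(CH2SH) — pendant –CH2SH → thiol).
alkene: present (CH=CH2 — C=C double bond → alkene).
ester: present (CH(COOCH3) — pendant –COOCH3: carbonyl C bonded to C and –OCH3 → ester).
amide: no segment matches this pattern.

amide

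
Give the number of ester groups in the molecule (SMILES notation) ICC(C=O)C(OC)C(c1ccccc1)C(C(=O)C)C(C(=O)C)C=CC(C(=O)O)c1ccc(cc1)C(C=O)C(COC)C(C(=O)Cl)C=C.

0

Working along the chain:
  ICH2: halogen on an sp³ carbon → alkyl halide.
  CH(CHO): pendant –CHO: carbonyl C bonded to C and H → aldehyde.
  CH(OCH3): pendant –OCH3: C–O–C with sp³ C, no adjacent C=O → ether.
  CH(C6H5): pendant –C6H5: benzene ring → arene.
  CH(COCH3): pendant –COCH3: carbonyl C bonded to two carbons → ketone.
  CH(COCH3): pendant –COCH3: carbonyl C bonded to two carbons → ketone.
  CH=CH: C=C double bond → alkene.
  CH(COOH): pendant –COOH: carbonyl C bonded to C and –OH → carboxylic acid.
  C6H4: para-disubstituted benzene ring → arene.
  CH(CHO): pendant –CHO: carbonyl C bonded to C and H → aldehyde.
  CH(CH2OCH3): pendant –CH2OCH3: C–O–C linkage → ether.
  CH(COCl): pendant –C(=O)X: carbonyl C bonded to C and halogen → acyl halide.
  CH=CH2: C=C double bond → alkene.
No segment is a ester: CH(OCH3) is ether, not ester; CH(COCH3) is ketone, not ester; CH(COCH3) is ketone, not ester. → 0.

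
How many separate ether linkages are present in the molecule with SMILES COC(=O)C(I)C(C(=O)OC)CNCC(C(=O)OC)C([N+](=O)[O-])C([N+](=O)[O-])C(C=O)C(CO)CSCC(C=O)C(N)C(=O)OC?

0

CH3O–C(=O)–: carbonyl C bonded to C and to –OCH3 → ester (not ketone + ether).
halogen on an sp³ carbon → alkyl halide.
pendant –COOCH3: carbonyl C bonded to C and –OCH3 → ester.
C–N–C with sp³ carbons and no adjacent C=O → amine (secondary).
pendant –COOCH3: carbonyl C bonded to C and –OCH3 → ester.
–NO2 on an sp³ carbon → nitro (the N=O is not a carbonyl).
–NO2 on an sp³ carbon → nitro (the N=O is not a carbonyl).
pendant –CHO: carbonyl C bonded to C and H → aldehyde.
pendant –CH2OH on an sp³ backbone C → alcohol.
C–S–C linkage → sulfide (thioether).
pendant –CHO: carbonyl C bonded to C and H → aldehyde.
–NH2 on an sp³ carbon with no adjacent C=O → amine.
–C(=O)OCH3: carbonyl C bonded to C and to –OCH3 → ester (not ketone + ether).
No segment is a ether: CH3OOC is ester, not ether; CH(COOCH3) is ester, not ether; CH(COOCH3) is ester, not ether. → 0.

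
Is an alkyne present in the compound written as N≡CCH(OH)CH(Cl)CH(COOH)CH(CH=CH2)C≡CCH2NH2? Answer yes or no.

Working along the chain:
  N≡C: N≡C–: carbon triple-bonded to nitrogen → nitrile.
  CH(OH): –OH on an sp³ carbon → alcohol (secondary).
  CH(Cl): halogen on an sp³ carbon → alkyl halide.
  CH(COOH): pendant –COOH: carbonyl C bonded to C and –OH → carboxylic acid.
  CH(CH=CH2): pendant –CH=CH2: C=C double bond → alkene.
  C≡C: C≡C triple bond → alkyne.
  CH2NH2: –NH2 on an sp³ carbon with no adjacent C=O → amine.
The C≡C segment supplies the alkyne: C≡C triple bond → alkyne.

yes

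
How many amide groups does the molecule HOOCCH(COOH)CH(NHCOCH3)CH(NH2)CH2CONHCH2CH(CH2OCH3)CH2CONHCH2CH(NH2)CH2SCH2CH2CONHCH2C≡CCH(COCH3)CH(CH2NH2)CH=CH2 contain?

–COOH: carbonyl C bonded to –OH and C → carboxylic acid (the –OH is not a separate alcohol).
pendant –COOH: carbonyl C bonded to C and –OH → carboxylic acid.
pendant –NHC(=O)CH3: N bonded to a carbonyl → amide (not amine).
–NH2 on an sp³ carbon with no adjacent C=O → amine.
–C(=O)–N– linkage → amide (the N is not an amine).
pendant –CH2OCH3: C–O–C linkage → ether.
–C(=O)–N– linkage → amide (the N is not an amine).
–NH2 on an sp³ carbon with no adjacent C=O → amine.
C–S–C linkage → sulfide (thioether).
–C(=O)–N– linkage → amide (the N is not an amine).
C≡C triple bond → alkyne.
pendant –COCH3: carbonyl C bonded to two carbons → ketone.
pendant –CH2NH2: N on sp³ C, no adjacent C=O → amine.
C=C double bond → alkene.
Amide appears at: CH(NHCOCH3), CH2CONHCH2, CH2CONHCH2, CH2CONHCH2 → 4.

4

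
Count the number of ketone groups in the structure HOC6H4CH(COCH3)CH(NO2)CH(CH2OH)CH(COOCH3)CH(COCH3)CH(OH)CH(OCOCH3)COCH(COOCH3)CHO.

3

–OH attached directly to an aromatic ring → phenol (not alcohol); the ring itself is an arene.
pendant –COCH3: carbonyl C bonded to two carbons → ketone.
–NO2 on an sp³ carbon → nitro (the N=O is not a carbonyl).
pendant –CH2OH on an sp³ backbone C → alcohol.
pendant –COOCH3: carbonyl C bonded to C and –OCH3 → ester.
pendant –COCH3: carbonyl C bonded to two carbons → ketone.
–OH on an sp³ carbon → alcohol (secondary).
pendant –OC(=O)CH3: an acyloxy group → ester.
–C(=O)– with carbon on both sides → ketone.
pendant –COOCH3: carbonyl C bonded to C and –OCH3 → ester.
terminal –CHO: carbonyl C bonded to H and C → aldehyde.
Ketone appears at: CH(COCH3), CH(COCH3), CO → 3.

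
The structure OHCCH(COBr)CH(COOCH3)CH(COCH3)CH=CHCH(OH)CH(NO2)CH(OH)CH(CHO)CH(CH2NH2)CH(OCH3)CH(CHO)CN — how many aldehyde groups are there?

3

Working along the chain:
  OHC: terminal –CHO: carbonyl C bonded to H and C → aldehyde.
  CH(COBr): pendant –C(=O)X: carbonyl C bonded to C and halogen → acyl halide.
  CH(COOCH3): pendant –COOCH3: carbonyl C bonded to C and –OCH3 → ester.
  CH(COCH3): pendant –COCH3: carbonyl C bonded to two carbons → ketone.
  CH=CH: C=C double bond → alkene.
  CH(OH): –OH on an sp³ carbon → alcohol (secondary).
  CH(NO2): –NO2 on an sp³ carbon → nitro (the N=O is not a carbonyl).
  CH(OH): –OH on an sp³ carbon → alcohol (secondary).
  CH(CHO): pendant –CHO: carbonyl C bonded to C and H → aldehyde.
  CH(CH2NH2): pendant –CH2NH2: N on sp³ C, no adjacent C=O → amine.
  CH(OCH3): pendant –OCH3: C–O–C with sp³ C, no adjacent C=O → ether.
  CH(CHO): pendant –CHO: carbonyl C bonded to C and H → aldehyde.
  CN: –C≡N: carbon triple-bonded to nitrogen → nitrile.
Aldehyde appears at: OHC, CH(CHO), CH(CHO) → 3.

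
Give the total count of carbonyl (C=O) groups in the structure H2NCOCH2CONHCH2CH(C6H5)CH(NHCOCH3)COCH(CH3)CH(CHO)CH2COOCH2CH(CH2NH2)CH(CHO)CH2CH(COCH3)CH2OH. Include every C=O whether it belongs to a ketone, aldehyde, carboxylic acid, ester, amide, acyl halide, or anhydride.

8

H2NCO: amide, 1 C=O (running total 1).
CH2CONHCH2: amide, 1 C=O (running total 2).
CH(NHCOCH3): amide, 1 C=O (running total 3).
CO: ketone, 1 C=O (running total 4).
CH(CHO): aldehyde, 1 C=O (running total 5).
CH2COOCH2: ester, 1 C=O (running total 6).
CH(CHO): aldehyde, 1 C=O (running total 7).
CH(COCH3): ketone, 1 C=O (running total 8).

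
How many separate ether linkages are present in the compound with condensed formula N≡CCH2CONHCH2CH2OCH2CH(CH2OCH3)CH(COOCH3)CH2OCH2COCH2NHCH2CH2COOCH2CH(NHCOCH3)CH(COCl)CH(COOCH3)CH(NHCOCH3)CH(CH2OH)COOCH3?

3

N≡C–: carbon triple-bonded to nitrogen → nitrile.
–C(=O)–N– linkage → amide (the N is not an amine).
C–O–C with sp³ carbons on both sides and no adjacent C=O → ether.
pendant –CH2OCH3: C–O–C linkage → ether.
pendant –COOCH3: carbonyl C bonded to C and –OCH3 → ester.
C–O–C with sp³ carbons on both sides and no adjacent C=O → ether.
–C(=O)– with carbon on both sides → ketone.
C–N–C with sp³ carbons and no adjacent C=O → amine (secondary).
–C(=O)–O–C with C on the carbonyl side → ester.
pendant –NHC(=O)CH3: N bonded to a carbonyl → amide (not amine).
pendant –C(=O)X: carbonyl C bonded to C and halogen → acyl halide.
pendant –COOCH3: carbonyl C bonded to C and –OCH3 → ester.
pendant –NHC(=O)CH3: N bonded to a carbonyl → amide (not amine).
pendant –CH2OH on an sp³ backbone C → alcohol.
–C(=O)OCH3: carbonyl C bonded to C and to –OCH3 → ester (not ketone + ether).
Ether appears at: CH2OCH2, CH(CH2OCH3), CH2OCH2 → 3.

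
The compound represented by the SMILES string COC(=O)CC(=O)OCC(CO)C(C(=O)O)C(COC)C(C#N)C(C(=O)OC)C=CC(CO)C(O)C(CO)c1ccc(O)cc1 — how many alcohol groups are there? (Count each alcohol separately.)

4

CH3O–C(=O)–: carbonyl C bonded to C and to –OCH3 → ester (not ketone + ether).
–C(=O)–O–C with C on the carbonyl side → ester.
pendant –CH2OH on an sp³ backbone C → alcohol.
pendant –COOH: carbonyl C bonded to C and –OH → carboxylic acid.
pendant –CH2OCH3: C–O–C linkage → ether.
pendant –C≡N: nitrile.
pendant –COOCH3: carbonyl C bonded to C and –OCH3 → ester.
C=C double bond → alkene.
pendant –CH2OH on an sp³ backbone C → alcohol.
–OH on an sp³ carbon → alcohol (secondary).
pendant –CH2OH on an sp³ backbone C → alcohol.
–OH attached directly to an aromatic ring → phenol (not alcohol); the ring itself is an arene.
Alcohol appears at: CH(CH2OH), CH(CH2OH), CH(OH), CH(CH2OH) → 4.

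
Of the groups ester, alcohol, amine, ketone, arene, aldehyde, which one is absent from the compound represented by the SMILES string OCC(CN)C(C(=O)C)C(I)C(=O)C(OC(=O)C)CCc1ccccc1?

aldehyde

arene: present (C6H5 — –C6H5 phenyl ring → arene).
amine: present (CH(CH2NH2) — pendant –CH2NH2: N on sp³ C, no adjacent C=O → amine).
ketone: present (CH(COCH3) — pendant –COCH3: carbonyl C bonded to two carbons → ketone).
ester: present (CH(OCOCH3) — pendant –OC(=O)CH3: an acyloxy group → ester).
alcohol: present (HOCH2 — HO– on an sp³ carbon → alcohol).
aldehyde: absent. In each of CH(COCH3) and CO, the carbonyl carbon is bonded to two carbons, so it is a ketone, not an aldehyde.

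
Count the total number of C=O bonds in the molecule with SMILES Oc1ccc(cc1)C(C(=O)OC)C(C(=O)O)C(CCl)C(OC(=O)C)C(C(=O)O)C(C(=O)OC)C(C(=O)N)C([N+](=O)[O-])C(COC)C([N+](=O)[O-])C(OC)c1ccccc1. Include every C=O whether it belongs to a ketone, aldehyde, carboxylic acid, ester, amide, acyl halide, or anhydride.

CH(COOCH3): ester, 1 C=O (running total 1).
CH(COOH): carboxylic acid, 1 C=O (running total 2).
CH(OCOCH3): ester, 1 C=O (running total 3).
CH(COOH): carboxylic acid, 1 C=O (running total 4).
CH(COOCH3): ester, 1 C=O (running total 5).
CH(CONH2): amide, 1 C=O (running total 6).

6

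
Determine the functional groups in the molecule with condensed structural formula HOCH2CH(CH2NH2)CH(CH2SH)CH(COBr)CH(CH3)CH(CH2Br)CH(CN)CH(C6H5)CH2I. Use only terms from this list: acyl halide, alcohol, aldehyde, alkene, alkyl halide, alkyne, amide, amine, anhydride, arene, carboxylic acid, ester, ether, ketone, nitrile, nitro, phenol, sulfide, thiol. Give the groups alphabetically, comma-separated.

acyl halide, alcohol, alkyl halide, amine, arene, nitrile, thiol

HO– on an sp³ carbon → alcohol.
pendant –CH2NH2: N on sp³ C, no adjacent C=O → amine.
pendant –CH2SH → thiol.
pendant –C(=O)X: carbonyl C bonded to C and halogen → acyl halide.
pendant –CH2X: halogen on sp³ carbon → alkyl halide.
pendant –C≡N: nitrile.
pendant –C6H5: benzene ring → arene.
halogen on an sp³ carbon → alkyl halide.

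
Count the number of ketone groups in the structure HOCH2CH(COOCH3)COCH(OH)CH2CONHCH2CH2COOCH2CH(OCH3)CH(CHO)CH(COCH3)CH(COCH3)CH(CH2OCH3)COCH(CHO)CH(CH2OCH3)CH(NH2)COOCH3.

4

Working along the chain:
  HOCH2: HO– on an sp³ carbon → alcohol.
  CH(COOCH3): pendant –COOCH3: carbonyl C bonded to C and –OCH3 → ester.
  CO: –C(=O)– with carbon on both sides → ketone.
  CH(OH): –OH on an sp³ carbon → alcohol (secondary).
  CH2CONHCH2: –C(=O)–N– linkage → amide (the N is not an amine).
  CH2COOCH2: –C(=O)–O–C with C on the carbonyl side → ester.
  CH(OCH3): pendant –OCH3: C–O–C with sp³ C, no adjacent C=O → ether.
  CH(CHO): pendant –CHO: carbonyl C bonded to C and H → aldehyde.
  CH(COCH3): pendant –COCH3: carbonyl C bonded to two carbons → ketone.
  CH(COCH3): pendant –COCH3: carbonyl C bonded to two carbons → ketone.
  CH(CH2OCH3): pendant –CH2OCH3: C–O–C linkage → ether.
  CO: –C(=O)– with carbon on both sides → ketone.
  CH(CHO): pendant –CHO: carbonyl C bonded to C and H → aldehyde.
  CH(CH2OCH3): pendant –CH2OCH3: C–O–C linkage → ether.
  CH(NH2): –NH2 on an sp³ carbon with no adjacent C=O → amine.
  COOCH3: –C(=O)OCH3: carbonyl C bonded to C and to –OCH3 → ester (not ketone + ether).
Ketone appears at: CO, CH(COCH3), CH(COCH3), CO → 4.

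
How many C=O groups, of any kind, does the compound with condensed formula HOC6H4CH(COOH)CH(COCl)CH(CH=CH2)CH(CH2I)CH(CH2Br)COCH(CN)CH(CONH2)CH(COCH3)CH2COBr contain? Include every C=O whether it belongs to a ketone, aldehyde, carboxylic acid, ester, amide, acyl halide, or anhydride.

CH(COOH): carboxylic acid, 1 C=O (running total 1).
CH(COCl): acyl halide, 1 C=O (running total 2).
CO: ketone, 1 C=O (running total 3).
CH(CONH2): amide, 1 C=O (running total 4).
CH(COCH3): ketone, 1 C=O (running total 5).
COBr: acyl halide, 1 C=O (running total 6).

6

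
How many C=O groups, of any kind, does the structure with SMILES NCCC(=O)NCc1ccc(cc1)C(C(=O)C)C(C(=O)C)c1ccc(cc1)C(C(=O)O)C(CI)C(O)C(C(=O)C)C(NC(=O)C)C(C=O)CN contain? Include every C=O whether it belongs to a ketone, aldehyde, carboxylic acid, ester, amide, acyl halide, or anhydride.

CH2CONHCH2: amide, 1 C=O (running total 1).
CH(COCH3): ketone, 1 C=O (running total 2).
CH(COCH3): ketone, 1 C=O (running total 3).
CH(COOH): carboxylic acid, 1 C=O (running total 4).
CH(COCH3): ketone, 1 C=O (running total 5).
CH(NHCOCH3): amide, 1 C=O (running total 6).
CH(CHO): aldehyde, 1 C=O (running total 7).

7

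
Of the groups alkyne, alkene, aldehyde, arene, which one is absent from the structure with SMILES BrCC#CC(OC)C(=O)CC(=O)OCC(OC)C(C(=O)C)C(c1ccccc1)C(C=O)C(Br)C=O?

alkene

arene: present (CH(C6H5) — pendant –C6H5: benzene ring → arene).
aldehyde: present (CH(CHO) — pendant –CHO: carbonyl C bonded to C and H → aldehyde).
alkyne: present (C≡C — C≡C triple bond → alkyne).
alkene: absent. In CH(C6H5), the C=C units are part of an aromatic ring, which is an arene, not an isolated alkene.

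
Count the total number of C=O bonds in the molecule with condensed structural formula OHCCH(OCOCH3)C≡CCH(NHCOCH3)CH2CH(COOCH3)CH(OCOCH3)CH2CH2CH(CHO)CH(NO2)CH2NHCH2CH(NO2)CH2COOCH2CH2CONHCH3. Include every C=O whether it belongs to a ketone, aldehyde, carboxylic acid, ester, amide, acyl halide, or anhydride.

8

OHC: aldehyde, 1 C=O (running total 1).
CH(OCOCH3): ester, 1 C=O (running total 2).
CH(NHCOCH3): amide, 1 C=O (running total 3).
CH(COOCH3): ester, 1 C=O (running total 4).
CH(OCOCH3): ester, 1 C=O (running total 5).
CH(CHO): aldehyde, 1 C=O (running total 6).
CH2COOCH2: ester, 1 C=O (running total 7).
CONHCH3: amide, 1 C=O (running total 8).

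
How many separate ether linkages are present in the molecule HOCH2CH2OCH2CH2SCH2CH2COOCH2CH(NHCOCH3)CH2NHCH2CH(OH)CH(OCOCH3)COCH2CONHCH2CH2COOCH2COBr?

1

HO– on an sp³ carbon → alcohol.
C–O–C with sp³ carbons on both sides and no adjacent C=O → ether.
C–S–C linkage → sulfide (thioether).
–C(=O)–O–C with C on the carbonyl side → ester.
pendant –NHC(=O)CH3: N bonded to a carbonyl → amide (not amine).
C–N–C with sp³ carbons and no adjacent C=O → amine (secondary).
–OH on an sp³ carbon → alcohol (secondary).
pendant –OC(=O)CH3: an acyloxy group → ester.
–C(=O)– with carbon on both sides → ketone.
–C(=O)–N– linkage → amide (the N is not an amine).
–C(=O)–O–C with C on the carbonyl side → ester.
–C(=O)Br: carbonyl C bonded to C and to a halogen → acyl halide (not alkyl halide).
Ether appears at: CH2OCH2 → 1.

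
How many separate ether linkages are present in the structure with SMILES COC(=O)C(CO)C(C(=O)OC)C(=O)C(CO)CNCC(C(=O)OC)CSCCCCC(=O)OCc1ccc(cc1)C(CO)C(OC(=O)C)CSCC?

Taking each segment in turn:
  CH3OOC: CH3O–C(=O)–: carbonyl C bonded to C and to –OCH3 → ester (not ketone + ether).
  CH(CH2OH): pendant –CH2OH on an sp³ backbone C → alcohol.
  CH(COOCH3): pendant –COOCH3: carbonyl C bonded to C and –OCH3 → ester.
  CO: –C(=O)– with carbon on both sides → ketone.
  CH(CH2OH): pendant –CH2OH on an sp³ backbone C → alcohol.
  CH2NHCH2: C–N–C with sp³ carbons and no adjacent C=O → amine (secondary).
  CH(COOCH3): pendant –COOCH3: carbonyl C bonded to C and –OCH3 → ester.
  CH2SCH2: C–S–C linkage → sulfide (thioether).
  CH2COOCH2: –C(=O)–O–C with C on the carbonyl side → ester.
  C6H4: para-disubstituted benzene ring → arene.
  CH(CH2OH): pendant –CH2OH on an sp³ backbone C → alcohol.
  CH(OCOCH3): pendant –OC(=O)CH3: an acyloxy group → ester.
  CH2SCH2: C–S–C linkage → sulfide (thioether).
No segment is a ether: CH3OOC is ester, not ether; CH(CH2OH) is alcohol, not ether; CH(COOCH3) is ester, not ether. → 0.

0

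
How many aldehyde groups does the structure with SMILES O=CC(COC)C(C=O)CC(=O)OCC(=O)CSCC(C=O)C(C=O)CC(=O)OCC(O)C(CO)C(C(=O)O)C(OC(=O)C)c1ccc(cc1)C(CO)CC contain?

Taking each segment in turn:
  OHC: terminal –CHO: carbonyl C bonded to H and C → aldehyde.
  CH(CH2OCH3): pendant –CH2OCH3: C–O–C linkage → ether.
  CH(CHO): pendant –CHO: carbonyl C bonded to C and H → aldehyde.
  CH2COOCH2: –C(=O)–O–C with C on the carbonyl side → ester.
  CO: –C(=O)– with carbon on both sides → ketone.
  CH2SCH2: C–S–C linkage → sulfide (thioether).
  CH(CHO): pendant –CHO: carbonyl C bonded to C and H → aldehyde.
  CH(CHO): pendant –CHO: carbonyl C bonded to C and H → aldehyde.
  CH2COOCH2: –C(=O)–O–C with C on the carbonyl side → ester.
  CH(OH): –OH on an sp³ carbon → alcohol (secondary).
  CH(CH2OH): pendant –CH2OH on an sp³ backbone C → alcohol.
  CH(COOH): pendant –COOH: carbonyl C bonded to C and –OH → carboxylic acid.
  CH(OCOCH3): pendant –OC(=O)CH3: an acyloxy group → ester.
  C6H4: para-disubstituted benzene ring → arene.
  CH(CH2OH): pendant –CH2OH on an sp³ backbone C → alcohol.
Aldehyde appears at: OHC, CH(CHO), CH(CHO), CH(CHO) → 4.

4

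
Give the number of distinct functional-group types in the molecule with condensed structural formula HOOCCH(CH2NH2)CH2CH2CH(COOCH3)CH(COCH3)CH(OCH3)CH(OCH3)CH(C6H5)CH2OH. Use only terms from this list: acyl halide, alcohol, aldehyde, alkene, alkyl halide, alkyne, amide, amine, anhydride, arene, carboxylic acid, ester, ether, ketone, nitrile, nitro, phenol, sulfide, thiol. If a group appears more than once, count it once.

7

Reading the structure from left to right:
  HOOC: –COOH: carbonyl C bonded to –OH and C → carboxylic acid (the –OH is not a separate alcohol).
  CH(CH2NH2): pendant –CH2NH2: N on sp³ C, no adjacent C=O → amine.
  CH(COOCH3): pendant –COOCH3: carbonyl C bonded to C and –OCH3 → ester.
  CH(COCH3): pendant –COCH3: carbonyl C bonded to two carbons → ketone.
  CH(OCH3): pendant –OCH3: C–O–C with sp³ C, no adjacent C=O → ether.
  CH(OCH3): pendant –OCH3: C–O–C with sp³ C, no adjacent C=O → ether.
  CH(C6H5): pendant –C6H5: benzene ring → arene.
  CH2OH: –OH on an sp³ carbon → alcohol.
Distinct types present: alcohol, amine, arene, carboxylic acid, ester, ether, ketone.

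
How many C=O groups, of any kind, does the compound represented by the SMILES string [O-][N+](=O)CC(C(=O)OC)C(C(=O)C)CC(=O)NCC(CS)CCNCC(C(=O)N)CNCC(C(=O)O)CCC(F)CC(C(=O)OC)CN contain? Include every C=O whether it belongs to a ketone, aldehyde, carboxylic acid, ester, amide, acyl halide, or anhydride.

CH(COOCH3): ester, 1 C=O (running total 1).
CH(COCH3): ketone, 1 C=O (running total 2).
CH2CONHCH2: amide, 1 C=O (running total 3).
CH(CONH2): amide, 1 C=O (running total 4).
CH(COOH): carboxylic acid, 1 C=O (running total 5).
CH(COOCH3): ester, 1 C=O (running total 6).

6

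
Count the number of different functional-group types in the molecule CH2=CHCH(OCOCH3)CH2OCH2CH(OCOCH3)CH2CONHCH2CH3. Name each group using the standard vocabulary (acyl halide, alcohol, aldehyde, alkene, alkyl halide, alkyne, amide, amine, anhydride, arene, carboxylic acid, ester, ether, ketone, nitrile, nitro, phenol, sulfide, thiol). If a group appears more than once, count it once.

4

Working along the chain:
  CH2=CH: C=C double bond → alkene.
  CH(OCOCH3): pendant –OC(=O)CH3: an acyloxy group → ester.
  CH2OCH2: C–O–C with sp³ carbons on both sides and no adjacent C=O → ether.
  CH(OCOCH3): pendant –OC(=O)CH3: an acyloxy group → ester.
  CH2CONHCH2: –C(=O)–N– linkage → amide (the N is not an amine).
Distinct types present: alkene, amide, ester, ether.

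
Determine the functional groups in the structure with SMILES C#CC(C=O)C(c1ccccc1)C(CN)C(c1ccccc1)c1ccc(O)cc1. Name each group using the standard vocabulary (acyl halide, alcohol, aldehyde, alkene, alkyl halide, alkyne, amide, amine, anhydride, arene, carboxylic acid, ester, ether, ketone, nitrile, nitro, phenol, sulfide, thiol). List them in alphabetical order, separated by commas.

aldehyde, alkyne, amine, arene, phenol

Working along the chain:
  HC≡C: C≡C triple bond → alkyne.
  CH(CHO): pendant –CHO: carbonyl C bonded to C and H → aldehyde.
  CH(C6H5): pendant –C6H5: benzene ring → arene.
  CH(CH2NH2): pendant –CH2NH2: N on sp³ C, no adjacent C=O → amine.
  CH(C6H5): pendant –C6H5: benzene ring → arene.
  C6H4OH: –OH attached directly to an aromatic ring → phenol (not alcohol); the ring itself is an arene.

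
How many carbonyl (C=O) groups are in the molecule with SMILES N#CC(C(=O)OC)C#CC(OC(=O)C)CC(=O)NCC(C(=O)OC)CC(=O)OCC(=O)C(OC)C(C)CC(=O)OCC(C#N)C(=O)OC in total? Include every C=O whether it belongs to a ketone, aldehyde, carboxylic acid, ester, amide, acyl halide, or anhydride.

CH(COOCH3): ester, 1 C=O (running total 1).
CH(OCOCH3): ester, 1 C=O (running total 2).
CH2CONHCH2: amide, 1 C=O (running total 3).
CH(COOCH3): ester, 1 C=O (running total 4).
CH2COOCH2: ester, 1 C=O (running total 5).
CO: ketone, 1 C=O (running total 6).
CH2COOCH2: ester, 1 C=O (running total 7).
COOCH3: ester, 1 C=O (running total 8).

8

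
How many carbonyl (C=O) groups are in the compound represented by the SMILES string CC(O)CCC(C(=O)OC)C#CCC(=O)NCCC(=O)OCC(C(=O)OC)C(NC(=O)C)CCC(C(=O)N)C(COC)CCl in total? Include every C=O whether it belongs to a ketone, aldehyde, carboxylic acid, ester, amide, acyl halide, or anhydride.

CH(COOCH3): ester, 1 C=O (running total 1).
CH2CONHCH2: amide, 1 C=O (running total 2).
CH2COOCH2: ester, 1 C=O (running total 3).
CH(COOCH3): ester, 1 C=O (running total 4).
CH(NHCOCH3): amide, 1 C=O (running total 5).
CH(CONH2): amide, 1 C=O (running total 6).

6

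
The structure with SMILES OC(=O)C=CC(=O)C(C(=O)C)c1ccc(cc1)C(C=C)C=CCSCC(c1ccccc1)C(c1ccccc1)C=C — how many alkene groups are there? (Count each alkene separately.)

–COOH: carbonyl C bonded to –OH and C → carboxylic acid (the –OH is not a separate alcohol).
C=C double bond → alkene.
–C(=O)– with carbon on both sides → ketone.
pendant –COCH3: carbonyl C bonded to two carbons → ketone.
para-disubstituted benzene ring → arene.
pendant –CH=CH2: C=C double bond → alkene.
C=C double bond → alkene.
C–S–C linkage → sulfide (thioether).
pendant –C6H5: benzene ring → arene.
pendant –C6H5: benzene ring → arene.
C=C double bond → alkene.
Alkene appears at: CH=CH, CH(CH=CH2), CH=CH, CH=CH2 → 4.

4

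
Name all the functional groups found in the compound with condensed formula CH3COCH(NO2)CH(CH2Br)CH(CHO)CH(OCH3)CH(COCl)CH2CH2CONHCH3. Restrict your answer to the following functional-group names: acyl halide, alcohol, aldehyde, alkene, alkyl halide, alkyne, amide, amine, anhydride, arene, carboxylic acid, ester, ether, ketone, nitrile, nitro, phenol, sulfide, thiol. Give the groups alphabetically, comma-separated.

acyl halide, aldehyde, alkyl halide, amide, ether, ketone, nitro

–C(=O)– with carbon on both sides → ketone.
–NO2 on an sp³ carbon → nitro (the N=O is not a carbonyl).
pendant –CH2X: halogen on sp³ carbon → alkyl halide.
pendant –CHO: carbonyl C bonded to C and H → aldehyde.
pendant –OCH3: C–O–C with sp³ C, no adjacent C=O → ether.
pendant –C(=O)X: carbonyl C bonded to C and halogen → acyl halide.
–C(=O)NHCH3: carbonyl C bonded to C and to N → amide (the N is not an amine).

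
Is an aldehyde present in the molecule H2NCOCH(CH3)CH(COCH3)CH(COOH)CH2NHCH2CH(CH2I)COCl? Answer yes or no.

no

Taking each segment in turn:
  H2NCO: –C(=O)NH2: carbonyl C bonded to C and to N → amide (the N is not a separate amine).
  CH(COCH3): pendant –COCH3: carbonyl C bonded to two carbons → ketone.
  CH(COOH): pendant –COOH: carbonyl C bonded to C and –OH → carboxylic acid.
  CH2NHCH2: C–N–C with sp³ carbons and no adjacent C=O → amine (secondary).
  CH(CH2I): pendant –CH2X: halogen on sp³ carbon → alkyl halide.
  COCl: –C(=O)Cl: carbonyl C bonded to C and to a halogen → acyl halide (not alkyl halide).
In CH(COCH3), the carbonyl carbon is bonded to two carbons, so it is a ketone, not an aldehyde. In CH(COOH), the carbonyl carbon bears –OH, not –H, so it is a carboxylic acid.
The groups actually present are: acyl halide, alkyl halide, amide, amine, carboxylic acid, ketone.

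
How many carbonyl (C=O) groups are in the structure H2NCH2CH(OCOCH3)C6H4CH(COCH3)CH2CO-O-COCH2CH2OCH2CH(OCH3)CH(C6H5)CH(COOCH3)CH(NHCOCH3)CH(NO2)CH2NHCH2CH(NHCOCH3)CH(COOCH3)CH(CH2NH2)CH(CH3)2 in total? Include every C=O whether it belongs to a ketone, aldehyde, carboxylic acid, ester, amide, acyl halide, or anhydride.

8

CH(OCOCH3): ester, 1 C=O (running total 1).
CH(COCH3): ketone, 1 C=O (running total 2).
CH2CO-O-COCH2: anhydride, 2 C=O (running total 4).
CH(COOCH3): ester, 1 C=O (running total 5).
CH(NHCOCH3): amide, 1 C=O (running total 6).
CH(NHCOCH3): amide, 1 C=O (running total 7).
CH(COOCH3): ester, 1 C=O (running total 8).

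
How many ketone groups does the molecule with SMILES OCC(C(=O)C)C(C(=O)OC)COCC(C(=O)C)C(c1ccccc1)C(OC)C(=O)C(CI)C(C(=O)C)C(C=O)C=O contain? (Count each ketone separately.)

Reading the structure from left to right:
  HOCH2: HO– on an sp³ carbon → alcohol.
  CH(COCH3): pendant –COCH3: carbonyl C bonded to two carbons → ketone.
  CH(COOCH3): pendant –COOCH3: carbonyl C bonded to C and –OCH3 → ester.
  CH2OCH2: C–O–C with sp³ carbons on both sides and no adjacent C=O → ether.
  CH(COCH3): pendant –COCH3: carbonyl C bonded to two carbons → ketone.
  CH(C6H5): pendant –C6H5: benzene ring → arene.
  CH(OCH3): pendant –OCH3: C–O–C with sp³ C, no adjacent C=O → ether.
  CO: –C(=O)– with carbon on both sides → ketone.
  CH(CH2I): pendant –CH2X: halogen on sp³ carbon → alkyl halide.
  CH(COCH3): pendant –COCH3: carbonyl C bonded to two carbons → ketone.
  CH(CHO): pendant –CHO: carbonyl C bonded to C and H → aldehyde.
  CHO: terminal –CHO: carbonyl C bonded to H and C → aldehyde.
Ketone appears at: CH(COCH3), CH(COCH3), CO, CH(COCH3) → 4.

4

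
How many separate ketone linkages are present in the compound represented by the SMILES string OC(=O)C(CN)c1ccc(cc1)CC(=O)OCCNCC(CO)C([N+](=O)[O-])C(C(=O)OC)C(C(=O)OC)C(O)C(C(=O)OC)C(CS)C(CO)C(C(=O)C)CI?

1

Reading the structure from left to right:
  HOOC: –COOH: carbonyl C bonded to –OH and C → carboxylic acid (the –OH is not a separate alcohol).
  CH(CH2NH2): pendant –CH2NH2: N on sp³ C, no adjacent C=O → amine.
  C6H4: para-disubstituted benzene ring → arene.
  CH2COOCH2: –C(=O)–O–C with C on the carbonyl side → ester.
  CH2NHCH2: C–N–C with sp³ carbons and no adjacent C=O → amine (secondary).
  CH(CH2OH): pendant –CH2OH on an sp³ backbone C → alcohol.
  CH(NO2): –NO2 on an sp³ carbon → nitro (the N=O is not a carbonyl).
  CH(COOCH3): pendant –COOCH3: carbonyl C bonded to C and –OCH3 → ester.
  CH(COOCH3): pendant –COOCH3: carbonyl C bonded to C and –OCH3 → ester.
  CH(OH): –OH on an sp³ carbon → alcohol (secondary).
  CH(COOCH3): pendant –COOCH3: carbonyl C bonded to C and –OCH3 → ester.
  CH(CH2SH): pendant –CH2SH → thiol.
  CH(CH2OH): pendant –CH2OH on an sp³ backbone C → alcohol.
  CH(COCH3): pendant –COCH3: carbonyl C bonded to two carbons → ketone.
  CH2I: halogen on an sp³ carbon → alkyl halide.
Ketone appears at: CH(COCH3) → 1.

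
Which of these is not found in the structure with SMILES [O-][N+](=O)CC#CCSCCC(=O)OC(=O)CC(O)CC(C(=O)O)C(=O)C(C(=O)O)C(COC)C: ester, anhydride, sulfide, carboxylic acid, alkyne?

carboxylic acid: present (CH(COOH) — pendant –COOH: carbonyl C bonded to C and –OH → carboxylic acid).
sulfide: present (CH2SCH2 — C–S–C linkage → sulfide (thioether)).
alkyne: present (C≡C — C≡C triple bond → alkyne).
anhydride: present (CH2CO-O-COCH2 — two acyl groups sharing one oxygen, –C(=O)–O–C(=O)– → anhydride).
ester: absent. In CH2CO-O-COCH2, the oxygen bridges two acyl groups, which is an anhydride, not an ester.

ester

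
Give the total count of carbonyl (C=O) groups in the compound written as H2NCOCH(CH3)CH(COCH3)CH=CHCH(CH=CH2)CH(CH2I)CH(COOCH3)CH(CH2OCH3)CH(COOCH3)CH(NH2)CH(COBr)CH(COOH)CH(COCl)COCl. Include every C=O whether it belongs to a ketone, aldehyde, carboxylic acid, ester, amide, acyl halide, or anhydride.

8

H2NCO: amide, 1 C=O (running total 1).
CH(COCH3): ketone, 1 C=O (running total 2).
CH(COOCH3): ester, 1 C=O (running total 3).
CH(COOCH3): ester, 1 C=O (running total 4).
CH(COBr): acyl halide, 1 C=O (running total 5).
CH(COOH): carboxylic acid, 1 C=O (running total 6).
CH(COCl): acyl halide, 1 C=O (running total 7).
COCl: acyl halide, 1 C=O (running total 8).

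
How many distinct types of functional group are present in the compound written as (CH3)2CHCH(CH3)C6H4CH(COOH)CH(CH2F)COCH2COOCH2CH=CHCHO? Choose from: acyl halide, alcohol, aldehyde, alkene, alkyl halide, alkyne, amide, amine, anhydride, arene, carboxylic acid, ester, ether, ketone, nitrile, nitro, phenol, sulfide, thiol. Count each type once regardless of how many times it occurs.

para-disubstituted benzene ring → arene.
pendant –COOH: carbonyl C bonded to C and –OH → carboxylic acid.
pendant –CH2X: halogen on sp³ carbon → alkyl halide.
–C(=O)– with carbon on both sides → ketone.
–C(=O)–O–C with C on the carbonyl side → ester.
C=C double bond → alkene.
terminal –CHO: carbonyl C bonded to H and C → aldehyde.
Distinct types present: aldehyde, alkene, alkyl halide, arene, carboxylic acid, ester, ketone.

7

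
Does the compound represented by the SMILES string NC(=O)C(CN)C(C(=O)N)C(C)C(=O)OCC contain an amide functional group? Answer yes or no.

yes

–C(=O)NH2: carbonyl C bonded to C and to N → amide (the N is not a separate amine).
pendant –CH2NH2: N on sp³ C, no adjacent C=O → amine.
pendant –CONH2: carbonyl C bonded to C and N → amide.
–C(=O)OCH2CH3: carbonyl C bonded to C and to –OEt → ester.
The H2NCO segment supplies the amide: –C(=O)NH2: carbonyl C bonded to C and to N → amide (the N is not a separate amine).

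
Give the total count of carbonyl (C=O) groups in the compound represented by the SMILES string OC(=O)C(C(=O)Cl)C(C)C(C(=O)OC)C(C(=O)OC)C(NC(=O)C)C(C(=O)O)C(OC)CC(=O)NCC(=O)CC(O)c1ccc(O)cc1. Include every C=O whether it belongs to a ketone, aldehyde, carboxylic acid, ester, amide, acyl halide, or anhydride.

HOOC: carboxylic acid, 1 C=O (running total 1).
CH(COCl): acyl halide, 1 C=O (running total 2).
CH(COOCH3): ester, 1 C=O (running total 3).
CH(COOCH3): ester, 1 C=O (running total 4).
CH(NHCOCH3): amide, 1 C=O (running total 5).
CH(COOH): carboxylic acid, 1 C=O (running total 6).
CH2CONHCH2: amide, 1 C=O (running total 7).
CO: ketone, 1 C=O (running total 8).

8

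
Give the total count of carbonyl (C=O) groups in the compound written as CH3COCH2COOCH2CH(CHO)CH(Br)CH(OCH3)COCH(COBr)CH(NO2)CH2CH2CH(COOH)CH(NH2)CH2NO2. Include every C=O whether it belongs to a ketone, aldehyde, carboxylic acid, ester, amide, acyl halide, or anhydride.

CO: ketone, 1 C=O (running total 1).
CH2COOCH2: ester, 1 C=O (running total 2).
CH(CHO): aldehyde, 1 C=O (running total 3).
CO: ketone, 1 C=O (running total 4).
CH(COBr): acyl halide, 1 C=O (running total 5).
CH(COOH): carboxylic acid, 1 C=O (running total 6).

6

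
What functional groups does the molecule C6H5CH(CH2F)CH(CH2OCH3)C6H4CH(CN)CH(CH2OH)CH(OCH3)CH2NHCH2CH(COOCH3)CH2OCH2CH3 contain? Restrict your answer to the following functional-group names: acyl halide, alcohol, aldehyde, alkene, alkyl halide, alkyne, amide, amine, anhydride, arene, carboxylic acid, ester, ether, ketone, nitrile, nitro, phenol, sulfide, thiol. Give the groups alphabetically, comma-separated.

alcohol, alkyl halide, amine, arene, ester, ether, nitrile

Working along the chain:
  C6H5: C6H5– phenyl ring → arene.
  CH(CH2F): pendant –CH2X: halogen on sp³ carbon → alkyl halide.
  CH(CH2OCH3): pendant –CH2OCH3: C–O–C linkage → ether.
  C6H4: para-disubstituted benzene ring → arene.
  CH(CN): pendant –C≡N: nitrile.
  CH(CH2OH): pendant –CH2OH on an sp³ backbone C → alcohol.
  CH(OCH3): pendant –OCH3: C–O–C with sp³ C, no adjacent C=O → ether.
  CH2NHCH2: C–N–C with sp³ carbons and no adjacent C=O → amine (secondary).
  CH(COOCH3): pendant –COOCH3: carbonyl C bonded to C and –OCH3 → ester.
  CH2OCH2: C–O–C with sp³ carbons on both sides and no adjacent C=O → ether.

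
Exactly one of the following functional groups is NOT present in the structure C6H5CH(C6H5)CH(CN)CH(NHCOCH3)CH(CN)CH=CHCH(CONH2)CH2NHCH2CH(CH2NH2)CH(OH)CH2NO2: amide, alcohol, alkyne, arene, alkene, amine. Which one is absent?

alkyne

alcohol: present (CH(OH) — –OH on an sp³ carbon → alcohol (secondary)).
arene: present (C6H5 — C6H5– phenyl ring → arene).
amide: present (CH(NHCOCH3) — pendant –NHC(=O)CH3: N bonded to a carbonyl → amide (not amine)).
alkene: present (CH=CH — C=C double bond → alkene).
amine: present (CH2NHCH2 — C–N–C with sp³ carbons and no adjacent C=O → amine (secondary)).
alkyne: absent. In CH(CN), the triple bond is C≡N, not C≡C, so it is a nitrile.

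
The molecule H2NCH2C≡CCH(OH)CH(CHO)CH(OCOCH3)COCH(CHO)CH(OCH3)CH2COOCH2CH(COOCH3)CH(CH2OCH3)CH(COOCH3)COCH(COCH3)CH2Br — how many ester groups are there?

4

Taking each segment in turn:
  H2NCH2: –NH2 on an sp³ carbon with no adjacent C=O → amine.
  C≡C: C≡C triple bond → alkyne.
  CH(OH): –OH on an sp³ carbon → alcohol (secondary).
  CH(CHO): pendant –CHO: carbonyl C bonded to C and H → aldehyde.
  CH(OCOCH3): pendant –OC(=O)CH3: an acyloxy group → ester.
  CO: –C(=O)– with carbon on both sides → ketone.
  CH(CHO): pendant –CHO: carbonyl C bonded to C and H → aldehyde.
  CH(OCH3): pendant –OCH3: C–O–C with sp³ C, no adjacent C=O → ether.
  CH2COOCH2: –C(=O)–O–C with C on the carbonyl side → ester.
  CH(COOCH3): pendant –COOCH3: carbonyl C bonded to C and –OCH3 → ester.
  CH(CH2OCH3): pendant –CH2OCH3: C–O–C linkage → ether.
  CH(COOCH3): pendant –COOCH3: carbonyl C bonded to C and –OCH3 → ester.
  CO: –C(=O)– with carbon on both sides → ketone.
  CH(COCH3): pendant –COCH3: carbonyl C bonded to two carbons → ketone.
  CH2Br: halogen on an sp³ carbon → alkyl halide.
Ester appears at: CH(OCOCH3), CH2COOCH2, CH(COOCH3), CH(COOCH3) → 4.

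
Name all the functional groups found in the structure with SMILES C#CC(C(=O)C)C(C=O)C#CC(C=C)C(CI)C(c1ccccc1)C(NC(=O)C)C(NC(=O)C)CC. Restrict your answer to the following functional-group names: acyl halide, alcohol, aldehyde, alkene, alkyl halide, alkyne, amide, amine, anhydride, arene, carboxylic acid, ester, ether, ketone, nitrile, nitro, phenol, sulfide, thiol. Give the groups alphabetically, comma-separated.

aldehyde, alkene, alkyl halide, alkyne, amide, arene, ketone

Working along the chain:
  HC≡C: C≡C triple bond → alkyne.
  CH(COCH3): pendant –COCH3: carbonyl C bonded to two carbons → ketone.
  CH(CHO): pendant –CHO: carbonyl C bonded to C and H → aldehyde.
  C≡C: C≡C triple bond → alkyne.
  CH(CH=CH2): pendant –CH=CH2: C=C double bond → alkene.
  CH(CH2I): pendant –CH2X: halogen on sp³ carbon → alkyl halide.
  CH(C6H5): pendant –C6H5: benzene ring → arene.
  CH(NHCOCH3): pendant –NHC(=O)CH3: N bonded to a carbonyl → amide (not amine).
  CH(NHCOCH3): pendant –NHC(=O)CH3: N bonded to a carbonyl → amide (not amine).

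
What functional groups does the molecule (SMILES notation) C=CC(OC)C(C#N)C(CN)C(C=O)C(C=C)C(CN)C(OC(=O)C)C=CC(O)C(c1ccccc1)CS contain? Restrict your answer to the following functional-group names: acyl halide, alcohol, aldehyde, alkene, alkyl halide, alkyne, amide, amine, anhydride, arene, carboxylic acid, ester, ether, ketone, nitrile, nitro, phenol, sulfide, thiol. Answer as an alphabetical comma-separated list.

alcohol, aldehyde, alkene, amine, arene, ester, ether, nitrile, thiol

Working along the chain:
  CH2=CH: C=C double bond → alkene.
  CH(OCH3): pendant –OCH3: C–O–C with sp³ C, no adjacent C=O → ether.
  CH(CN): pendant –C≡N: nitrile.
  CH(CH2NH2): pendant –CH2NH2: N on sp³ C, no adjacent C=O → amine.
  CH(CHO): pendant –CHO: carbonyl C bonded to C and H → aldehyde.
  CH(CH=CH2): pendant –CH=CH2: C=C double bond → alkene.
  CH(CH2NH2): pendant –CH2NH2: N on sp³ C, no adjacent C=O → amine.
  CH(OCOCH3): pendant –OC(=O)CH3: an acyloxy group → ester.
  CH=CH: C=C double bond → alkene.
  CH(OH): –OH on an sp³ carbon → alcohol (secondary).
  CH(C6H5): pendant –C6H5: benzene ring → arene.
  CH2SH: –SH on an sp³ carbon → thiol.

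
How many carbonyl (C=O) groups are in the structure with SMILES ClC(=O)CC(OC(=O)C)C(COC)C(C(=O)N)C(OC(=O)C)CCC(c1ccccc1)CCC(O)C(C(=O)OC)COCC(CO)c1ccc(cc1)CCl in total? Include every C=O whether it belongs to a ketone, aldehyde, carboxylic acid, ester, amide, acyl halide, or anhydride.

5

ClCO: acyl halide, 1 C=O (running total 1).
CH(OCOCH3): ester, 1 C=O (running total 2).
CH(CONH2): amide, 1 C=O (running total 3).
CH(OCOCH3): ester, 1 C=O (running total 4).
CH(COOCH3): ester, 1 C=O (running total 5).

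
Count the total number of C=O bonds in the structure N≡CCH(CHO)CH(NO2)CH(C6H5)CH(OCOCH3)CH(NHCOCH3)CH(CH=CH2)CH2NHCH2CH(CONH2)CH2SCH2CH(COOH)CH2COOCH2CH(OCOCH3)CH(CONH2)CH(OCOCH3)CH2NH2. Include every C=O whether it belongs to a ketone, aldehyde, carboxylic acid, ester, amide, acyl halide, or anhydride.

CH(CHO): aldehyde, 1 C=O (running total 1).
CH(OCOCH3): ester, 1 C=O (running total 2).
CH(NHCOCH3): amide, 1 C=O (running total 3).
CH(CONH2): amide, 1 C=O (running total 4).
CH(COOH): carboxylic acid, 1 C=O (running total 5).
CH2COOCH2: ester, 1 C=O (running total 6).
CH(OCOCH3): ester, 1 C=O (running total 7).
CH(CONH2): amide, 1 C=O (running total 8).
CH(OCOCH3): ester, 1 C=O (running total 9).

9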